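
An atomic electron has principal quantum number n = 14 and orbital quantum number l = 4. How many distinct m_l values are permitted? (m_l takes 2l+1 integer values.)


m_l ranges from -l to +l in integer steps
So m_l goes from -4 to +4
Count = 2l + 1 = 2*4 + 1
= 9

9


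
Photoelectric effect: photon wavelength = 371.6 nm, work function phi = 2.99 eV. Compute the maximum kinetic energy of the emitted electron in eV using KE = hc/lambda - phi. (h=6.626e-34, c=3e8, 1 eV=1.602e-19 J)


E_photon = hc / lambda
= (6.626e-34)(3e8) / (371.6e-9)
= 5.3493e-19 J
= 3.3391 eV
KE = E_photon - phi
= 3.3391 - 2.99
= 0.3491 eV

0.3491


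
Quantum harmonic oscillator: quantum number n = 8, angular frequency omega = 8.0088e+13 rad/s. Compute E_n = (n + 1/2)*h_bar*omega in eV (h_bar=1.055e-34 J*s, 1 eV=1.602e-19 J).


E = (n + 1/2) * h_bar * omega
= (8 + 0.5) * 1.055e-34 * 8.0088e+13
= 8.5 * 8.4493e-21
= 7.1819e-20 J
= 0.4483 eV

0.4483


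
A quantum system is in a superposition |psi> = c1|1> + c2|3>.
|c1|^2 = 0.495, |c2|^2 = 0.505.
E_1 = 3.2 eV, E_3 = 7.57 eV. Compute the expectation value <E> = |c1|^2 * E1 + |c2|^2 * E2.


<E> = |c1|^2 * E1 + |c2|^2 * E2
= 0.495 * 3.2 + 0.505 * 7.57
= 1.584 + 3.8229
= 5.4069 eV

5.4069


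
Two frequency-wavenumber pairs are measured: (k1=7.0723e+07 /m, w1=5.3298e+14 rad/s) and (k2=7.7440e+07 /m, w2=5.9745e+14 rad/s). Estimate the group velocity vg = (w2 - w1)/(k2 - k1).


vg = (w2 - w1) / (k2 - k1)
= (5.9745e+14 - 5.3298e+14) / (7.7440e+07 - 7.0723e+07)
= 6.4470e+13 / 6.7170e+06
= 9.5980e+06 m/s

9.5980e+06


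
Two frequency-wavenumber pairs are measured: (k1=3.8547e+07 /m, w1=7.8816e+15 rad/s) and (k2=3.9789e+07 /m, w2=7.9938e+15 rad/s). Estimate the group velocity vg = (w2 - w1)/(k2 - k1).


vg = (w2 - w1) / (k2 - k1)
= (7.9938e+15 - 7.8816e+15) / (3.9789e+07 - 3.8547e+07)
= 1.1220e+14 / 1.2420e+06
= 9.0338e+07 m/s

9.0338e+07


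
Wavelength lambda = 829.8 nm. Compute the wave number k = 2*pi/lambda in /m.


k = 2 * pi / lambda
= 6.2832 / (829.8e-9)
= 6.2832 / 8.2980e-07
= 7.5719e+06 /m

7.5719e+06


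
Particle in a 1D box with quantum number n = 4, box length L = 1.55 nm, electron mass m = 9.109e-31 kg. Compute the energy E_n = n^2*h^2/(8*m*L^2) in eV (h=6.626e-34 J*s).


E = n^2 * h^2 / (8 * m * L^2)
= 4^2 * (6.626e-34)^2 / (8 * 9.109e-31 * (1.55e-9)^2)
= 16 * 4.3904e-67 / (8 * 9.109e-31 * 2.4025e-18)
= 4.0123e-19 J
= 2.5046 eV

2.5046


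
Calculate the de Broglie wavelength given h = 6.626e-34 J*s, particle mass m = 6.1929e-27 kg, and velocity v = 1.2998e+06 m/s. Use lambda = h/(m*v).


lambda = h / (m * v)
= 6.626e-34 / (6.1929e-27 * 1.2998e+06)
= 6.626e-34 / 8.0495e-21
= 8.2315e-14 m

8.2315e-14


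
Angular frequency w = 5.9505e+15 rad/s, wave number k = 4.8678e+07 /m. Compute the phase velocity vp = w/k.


vp = w / k
= 5.9505e+15 / 4.8678e+07
= 1.2224e+08 m/s

1.2224e+08


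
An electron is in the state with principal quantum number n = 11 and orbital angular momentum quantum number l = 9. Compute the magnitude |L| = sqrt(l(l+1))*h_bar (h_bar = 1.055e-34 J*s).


L = sqrt(l*(l+1)) * h_bar
= sqrt(9 * 10) * 1.055e-34
= sqrt(90) * 1.055e-34
= 9.4868 * 1.055e-34
= 1.0009e-33 J*s

1.0009e-33


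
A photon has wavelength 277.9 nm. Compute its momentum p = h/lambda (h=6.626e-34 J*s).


p = h / lambda
= 6.626e-34 / (277.9e-9)
= 6.626e-34 / 2.7790e-07
= 2.3843e-27 kg*m/s

2.3843e-27


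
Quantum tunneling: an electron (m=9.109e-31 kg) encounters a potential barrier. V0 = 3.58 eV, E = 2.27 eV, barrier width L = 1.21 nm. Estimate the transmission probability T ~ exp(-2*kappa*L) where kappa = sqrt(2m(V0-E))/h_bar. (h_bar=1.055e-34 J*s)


V0 - E = 1.31 eV = 2.0986e-19 J
kappa = sqrt(2 * m * (V0-E)) / h_bar
= sqrt(2 * 9.109e-31 * 2.0986e-19) / 1.055e-34
= 5.8609e+09 /m
2*kappa*L = 2 * 5.8609e+09 * 1.21e-9
= 14.1834
T = exp(-14.1834) = 6.921980e-07

6.921980e-07


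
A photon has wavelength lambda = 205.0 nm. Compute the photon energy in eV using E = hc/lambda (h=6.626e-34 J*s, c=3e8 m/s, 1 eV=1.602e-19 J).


E = hc / lambda
= (6.626e-34)(3e8) / (205.0e-9)
= 1.9878e-25 / 2.0500e-07
= 9.6966e-19 J
Converting to eV: 9.6966e-19 / 1.602e-19
= 6.0528 eV

6.0528


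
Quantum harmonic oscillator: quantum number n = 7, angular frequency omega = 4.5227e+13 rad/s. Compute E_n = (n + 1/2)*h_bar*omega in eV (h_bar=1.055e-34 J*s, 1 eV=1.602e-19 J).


E = (n + 1/2) * h_bar * omega
= (7 + 0.5) * 1.055e-34 * 4.5227e+13
= 7.5 * 4.7714e-21
= 3.5786e-20 J
= 0.2234 eV

0.2234


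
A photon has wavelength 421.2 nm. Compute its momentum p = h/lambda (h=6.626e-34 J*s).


p = h / lambda
= 6.626e-34 / (421.2e-9)
= 6.626e-34 / 4.2120e-07
= 1.5731e-27 kg*m/s

1.5731e-27


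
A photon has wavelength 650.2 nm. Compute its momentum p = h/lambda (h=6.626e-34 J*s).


p = h / lambda
= 6.626e-34 / (650.2e-9)
= 6.626e-34 / 6.5020e-07
= 1.0191e-27 kg*m/s

1.0191e-27


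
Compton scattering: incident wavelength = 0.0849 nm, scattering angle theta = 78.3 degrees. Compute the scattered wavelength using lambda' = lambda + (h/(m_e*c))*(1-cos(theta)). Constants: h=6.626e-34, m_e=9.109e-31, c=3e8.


Compton wavelength: h/(m_e*c) = 2.4247e-12 m
d_lambda = 2.4247e-12 * (1 - cos(78.3 deg))
= 2.4247e-12 * 0.797213
= 1.9330e-12 m = 0.001933 nm
lambda' = 0.0849 + 0.001933
= 0.086833 nm

0.086833


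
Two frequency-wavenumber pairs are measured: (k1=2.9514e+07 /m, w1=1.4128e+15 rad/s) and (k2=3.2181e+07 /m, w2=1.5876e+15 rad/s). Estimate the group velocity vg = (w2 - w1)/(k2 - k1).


vg = (w2 - w1) / (k2 - k1)
= (1.5876e+15 - 1.4128e+15) / (3.2181e+07 - 2.9514e+07)
= 1.7480e+14 / 2.6670e+06
= 6.5542e+07 m/s

6.5542e+07


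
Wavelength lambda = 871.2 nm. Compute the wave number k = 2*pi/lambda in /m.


k = 2 * pi / lambda
= 6.2832 / (871.2e-9)
= 6.2832 / 8.7120e-07
= 7.2121e+06 /m

7.2121e+06


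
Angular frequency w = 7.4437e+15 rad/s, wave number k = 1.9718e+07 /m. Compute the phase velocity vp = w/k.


vp = w / k
= 7.4437e+15 / 1.9718e+07
= 3.7751e+08 m/s

3.7751e+08


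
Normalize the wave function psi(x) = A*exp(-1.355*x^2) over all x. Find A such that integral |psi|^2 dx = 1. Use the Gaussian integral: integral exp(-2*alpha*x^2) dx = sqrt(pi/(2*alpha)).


integral |psi|^2 dx = A^2 * sqrt(pi/(2*alpha)) = 1
A^2 = sqrt(2*alpha/pi)
= sqrt(2 * 1.355 / pi)
= 0.928773
A = sqrt(0.928773)
= 0.9637

0.9637


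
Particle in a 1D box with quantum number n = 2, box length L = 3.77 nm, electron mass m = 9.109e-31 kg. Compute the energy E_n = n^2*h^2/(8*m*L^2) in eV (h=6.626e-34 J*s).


E = n^2 * h^2 / (8 * m * L^2)
= 2^2 * (6.626e-34)^2 / (8 * 9.109e-31 * (3.77e-9)^2)
= 4 * 4.3904e-67 / (8 * 9.109e-31 * 1.4213e-17)
= 1.6956e-20 J
= 0.1058 eV

0.1058


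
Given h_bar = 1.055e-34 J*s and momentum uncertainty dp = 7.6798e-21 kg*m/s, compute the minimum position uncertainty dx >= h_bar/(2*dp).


dx = h_bar / (2 * dp)
= 1.055e-34 / (2 * 7.6798e-21)
= 1.055e-34 / 1.5360e-20
= 6.8687e-15 m

6.8687e-15


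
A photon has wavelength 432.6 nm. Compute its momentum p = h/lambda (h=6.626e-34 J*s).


p = h / lambda
= 6.626e-34 / (432.6e-9)
= 6.626e-34 / 4.3260e-07
= 1.5317e-27 kg*m/s

1.5317e-27


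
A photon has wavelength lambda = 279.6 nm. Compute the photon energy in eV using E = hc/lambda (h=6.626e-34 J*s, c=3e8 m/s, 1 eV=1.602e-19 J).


E = hc / lambda
= (6.626e-34)(3e8) / (279.6e-9)
= 1.9878e-25 / 2.7960e-07
= 7.1094e-19 J
Converting to eV: 7.1094e-19 / 1.602e-19
= 4.4379 eV

4.4379


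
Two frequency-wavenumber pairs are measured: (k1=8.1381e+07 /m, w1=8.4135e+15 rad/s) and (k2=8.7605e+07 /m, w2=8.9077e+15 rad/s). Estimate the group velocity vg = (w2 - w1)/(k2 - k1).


vg = (w2 - w1) / (k2 - k1)
= (8.9077e+15 - 8.4135e+15) / (8.7605e+07 - 8.1381e+07)
= 4.9420e+14 / 6.2240e+06
= 7.9402e+07 m/s

7.9402e+07


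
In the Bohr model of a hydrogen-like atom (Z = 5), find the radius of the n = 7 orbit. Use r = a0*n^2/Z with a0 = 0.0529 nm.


r = a0 * n^2 / Z
= 0.0529 * 7^2 / 5
= 0.0529 * 49 / 5
= 0.5184 nm

0.5184


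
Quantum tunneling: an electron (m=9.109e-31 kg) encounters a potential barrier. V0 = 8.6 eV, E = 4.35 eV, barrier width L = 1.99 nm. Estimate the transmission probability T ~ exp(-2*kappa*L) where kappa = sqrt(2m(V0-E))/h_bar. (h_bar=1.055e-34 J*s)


V0 - E = 4.25 eV = 6.8085e-19 J
kappa = sqrt(2 * m * (V0-E)) / h_bar
= sqrt(2 * 9.109e-31 * 6.8085e-19) / 1.055e-34
= 1.0557e+10 /m
2*kappa*L = 2 * 1.0557e+10 * 1.99e-9
= 42.0152
T = exp(-42.0152) = 5.662655e-19

5.662655e-19


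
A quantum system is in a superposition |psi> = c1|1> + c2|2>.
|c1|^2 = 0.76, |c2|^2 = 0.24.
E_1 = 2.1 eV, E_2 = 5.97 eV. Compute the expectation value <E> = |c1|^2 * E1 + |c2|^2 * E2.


<E> = |c1|^2 * E1 + |c2|^2 * E2
= 0.76 * 2.1 + 0.24 * 5.97
= 1.596 + 1.4328
= 3.0288 eV

3.0288


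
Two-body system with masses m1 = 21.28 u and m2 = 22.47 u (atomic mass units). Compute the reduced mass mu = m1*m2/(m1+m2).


mu = m1 * m2 / (m1 + m2)
= 21.28 * 22.47 / (21.28 + 22.47)
= 478.1616 / 43.75
= 10.9294 u

10.9294


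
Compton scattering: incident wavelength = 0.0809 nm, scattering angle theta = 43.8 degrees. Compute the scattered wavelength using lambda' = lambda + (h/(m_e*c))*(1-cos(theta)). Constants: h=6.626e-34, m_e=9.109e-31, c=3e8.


Compton wavelength: h/(m_e*c) = 2.4247e-12 m
d_lambda = 2.4247e-12 * (1 - cos(43.8 deg))
= 2.4247e-12 * 0.27824
= 6.7465e-13 m = 0.000675 nm
lambda' = 0.0809 + 0.000675
= 0.081575 nm

0.081575


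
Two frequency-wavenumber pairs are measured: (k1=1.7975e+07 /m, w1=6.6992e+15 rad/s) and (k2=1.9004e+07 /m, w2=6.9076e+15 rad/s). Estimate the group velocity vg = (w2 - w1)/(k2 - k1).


vg = (w2 - w1) / (k2 - k1)
= (6.9076e+15 - 6.6992e+15) / (1.9004e+07 - 1.7975e+07)
= 2.0840e+14 / 1.0290e+06
= 2.0253e+08 m/s

2.0253e+08


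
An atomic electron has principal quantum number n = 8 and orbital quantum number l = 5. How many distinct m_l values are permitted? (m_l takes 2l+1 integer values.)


m_l ranges from -l to +l in integer steps
So m_l goes from -5 to +5
Count = 2l + 1 = 2*5 + 1
= 11

11


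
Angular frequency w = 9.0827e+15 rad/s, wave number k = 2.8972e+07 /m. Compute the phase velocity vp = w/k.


vp = w / k
= 9.0827e+15 / 2.8972e+07
= 3.1350e+08 m/s

3.1350e+08


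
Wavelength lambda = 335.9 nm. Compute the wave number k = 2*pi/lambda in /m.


k = 2 * pi / lambda
= 6.2832 / (335.9e-9)
= 6.2832 / 3.3590e-07
= 1.8706e+07 /m

1.8706e+07


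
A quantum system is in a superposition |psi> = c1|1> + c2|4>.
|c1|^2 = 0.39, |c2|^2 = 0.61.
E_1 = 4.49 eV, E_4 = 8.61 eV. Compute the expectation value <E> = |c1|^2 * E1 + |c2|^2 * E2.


<E> = |c1|^2 * E1 + |c2|^2 * E2
= 0.39 * 4.49 + 0.61 * 8.61
= 1.7511 + 5.2521
= 7.0032 eV

7.0032


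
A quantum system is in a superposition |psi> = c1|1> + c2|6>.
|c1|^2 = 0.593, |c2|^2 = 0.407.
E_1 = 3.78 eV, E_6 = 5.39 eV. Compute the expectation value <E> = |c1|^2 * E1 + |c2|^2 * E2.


<E> = |c1|^2 * E1 + |c2|^2 * E2
= 0.593 * 3.78 + 0.407 * 5.39
= 2.2415 + 2.1937
= 4.4353 eV

4.4353


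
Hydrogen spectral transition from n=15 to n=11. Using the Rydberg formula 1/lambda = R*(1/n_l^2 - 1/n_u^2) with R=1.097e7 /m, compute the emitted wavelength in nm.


1/lambda = R * (1/n_l^2 - 1/n_u^2)
= 1.097e7 * (1/11^2 - 1/15^2)
= 1.097e7 * (0.008264 - 0.004444)
= 1.097e7 * 0.00382
= 4.1906e+04 /m
lambda = 1 / 4.1906e+04 = 23863.1583 nm

23863.1583


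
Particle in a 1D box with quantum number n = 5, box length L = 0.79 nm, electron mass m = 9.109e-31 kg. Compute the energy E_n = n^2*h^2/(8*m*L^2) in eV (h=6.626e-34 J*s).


E = n^2 * h^2 / (8 * m * L^2)
= 5^2 * (6.626e-34)^2 / (8 * 9.109e-31 * (0.79e-9)^2)
= 25 * 4.3904e-67 / (8 * 9.109e-31 * 6.2410e-19)
= 2.4134e-18 J
= 15.0649 eV

15.0649


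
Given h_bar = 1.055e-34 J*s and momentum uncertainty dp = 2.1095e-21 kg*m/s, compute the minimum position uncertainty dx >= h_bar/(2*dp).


dx = h_bar / (2 * dp)
= 1.055e-34 / (2 * 2.1095e-21)
= 1.055e-34 / 4.2190e-21
= 2.5006e-14 m

2.5006e-14


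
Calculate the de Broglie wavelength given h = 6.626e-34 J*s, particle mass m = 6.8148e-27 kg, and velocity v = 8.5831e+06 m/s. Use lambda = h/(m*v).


lambda = h / (m * v)
= 6.626e-34 / (6.8148e-27 * 8.5831e+06)
= 6.626e-34 / 5.8492e-20
= 1.1328e-14 m

1.1328e-14


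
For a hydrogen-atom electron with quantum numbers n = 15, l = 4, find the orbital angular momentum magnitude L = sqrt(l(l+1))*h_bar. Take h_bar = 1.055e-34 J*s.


L = sqrt(l*(l+1)) * h_bar
= sqrt(4 * 5) * 1.055e-34
= sqrt(20) * 1.055e-34
= 4.4721 * 1.055e-34
= 4.7181e-34 J*s

4.7181e-34


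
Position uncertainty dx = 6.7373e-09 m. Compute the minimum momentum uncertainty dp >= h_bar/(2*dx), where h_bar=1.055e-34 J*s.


dp = h_bar / (2 * dx)
= 1.055e-34 / (2 * 6.7373e-09)
= 1.055e-34 / 1.3475e-08
= 7.8295e-27 kg*m/s

7.8295e-27


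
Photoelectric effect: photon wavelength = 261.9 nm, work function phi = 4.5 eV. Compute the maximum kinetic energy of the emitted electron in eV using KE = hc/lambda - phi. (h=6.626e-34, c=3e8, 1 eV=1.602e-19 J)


E_photon = hc / lambda
= (6.626e-34)(3e8) / (261.9e-9)
= 7.5899e-19 J
= 4.7378 eV
KE = E_photon - phi
= 4.7378 - 4.5
= 0.2378 eV

0.2378


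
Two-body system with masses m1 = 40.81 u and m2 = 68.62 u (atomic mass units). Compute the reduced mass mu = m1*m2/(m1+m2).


mu = m1 * m2 / (m1 + m2)
= 40.81 * 68.62 / (40.81 + 68.62)
= 2800.3822 / 109.43
= 25.5906 u

25.5906


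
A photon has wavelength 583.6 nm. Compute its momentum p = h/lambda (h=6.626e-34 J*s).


p = h / lambda
= 6.626e-34 / (583.6e-9)
= 6.626e-34 / 5.8360e-07
= 1.1354e-27 kg*m/s

1.1354e-27


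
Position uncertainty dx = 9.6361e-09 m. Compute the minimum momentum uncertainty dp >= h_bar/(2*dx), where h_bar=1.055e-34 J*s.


dp = h_bar / (2 * dx)
= 1.055e-34 / (2 * 9.6361e-09)
= 1.055e-34 / 1.9272e-08
= 5.4742e-27 kg*m/s

5.4742e-27


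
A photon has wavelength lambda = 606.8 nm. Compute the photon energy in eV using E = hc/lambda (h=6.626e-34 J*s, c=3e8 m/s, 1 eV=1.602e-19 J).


E = hc / lambda
= (6.626e-34)(3e8) / (606.8e-9)
= 1.9878e-25 / 6.0680e-07
= 3.2759e-19 J
Converting to eV: 3.2759e-19 / 1.602e-19
= 2.0449 eV

2.0449


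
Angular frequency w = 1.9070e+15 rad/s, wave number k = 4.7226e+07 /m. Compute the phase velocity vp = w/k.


vp = w / k
= 1.9070e+15 / 4.7226e+07
= 4.0380e+07 m/s

4.0380e+07


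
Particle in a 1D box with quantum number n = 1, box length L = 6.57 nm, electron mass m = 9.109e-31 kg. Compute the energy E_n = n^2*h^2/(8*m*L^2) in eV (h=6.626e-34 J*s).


E = n^2 * h^2 / (8 * m * L^2)
= 1^2 * (6.626e-34)^2 / (8 * 9.109e-31 * (6.57e-9)^2)
= 1 * 4.3904e-67 / (8 * 9.109e-31 * 4.3165e-17)
= 1.3958e-21 J
= 0.0087 eV

0.0087


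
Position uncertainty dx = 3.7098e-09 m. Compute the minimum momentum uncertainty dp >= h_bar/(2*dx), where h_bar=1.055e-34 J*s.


dp = h_bar / (2 * dx)
= 1.055e-34 / (2 * 3.7098e-09)
= 1.055e-34 / 7.4196e-09
= 1.4219e-26 kg*m/s

1.4219e-26


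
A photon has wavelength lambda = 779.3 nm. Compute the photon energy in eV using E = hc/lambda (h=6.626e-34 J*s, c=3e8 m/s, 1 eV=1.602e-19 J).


E = hc / lambda
= (6.626e-34)(3e8) / (779.3e-9)
= 1.9878e-25 / 7.7930e-07
= 2.5508e-19 J
Converting to eV: 2.5508e-19 / 1.602e-19
= 1.5922 eV

1.5922


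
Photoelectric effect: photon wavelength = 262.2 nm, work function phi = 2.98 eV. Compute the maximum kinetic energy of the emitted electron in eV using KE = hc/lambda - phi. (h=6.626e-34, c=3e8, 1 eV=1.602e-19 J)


E_photon = hc / lambda
= (6.626e-34)(3e8) / (262.2e-9)
= 7.5812e-19 J
= 4.7324 eV
KE = E_photon - phi
= 4.7324 - 2.98
= 1.7524 eV

1.7524


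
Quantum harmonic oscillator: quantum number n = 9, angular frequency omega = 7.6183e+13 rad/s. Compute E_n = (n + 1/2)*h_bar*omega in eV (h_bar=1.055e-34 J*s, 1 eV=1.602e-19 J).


E = (n + 1/2) * h_bar * omega
= (9 + 0.5) * 1.055e-34 * 7.6183e+13
= 9.5 * 8.0373e-21
= 7.6354e-20 J
= 0.4766 eV

0.4766


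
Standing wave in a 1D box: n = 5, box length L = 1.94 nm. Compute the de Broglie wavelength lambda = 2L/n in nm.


lambda = 2L / n
= 2 * 1.94 / 5
= 3.88 / 5
= 0.776 nm

0.776


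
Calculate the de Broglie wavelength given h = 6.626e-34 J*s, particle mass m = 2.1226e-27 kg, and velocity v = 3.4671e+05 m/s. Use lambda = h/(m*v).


lambda = h / (m * v)
= 6.626e-34 / (2.1226e-27 * 3.4671e+05)
= 6.626e-34 / 7.3593e-22
= 9.0036e-13 m

9.0036e-13


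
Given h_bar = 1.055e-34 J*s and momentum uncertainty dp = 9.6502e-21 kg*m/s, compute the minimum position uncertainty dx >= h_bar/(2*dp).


dx = h_bar / (2 * dp)
= 1.055e-34 / (2 * 9.6502e-21)
= 1.055e-34 / 1.9300e-20
= 5.4662e-15 m

5.4662e-15


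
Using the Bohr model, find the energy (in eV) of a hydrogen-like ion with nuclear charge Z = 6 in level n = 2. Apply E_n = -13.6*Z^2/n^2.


E_n = -13.6 * Z^2 / n^2
= -13.6 * 6^2 / 2^2
= -13.6 * 36 / 4
= -122.4 eV

-122.4


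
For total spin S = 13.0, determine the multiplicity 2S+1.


Spin multiplicity = 2S + 1
= 2 * 13.0 + 1
= 26.0 + 1
= 27

27


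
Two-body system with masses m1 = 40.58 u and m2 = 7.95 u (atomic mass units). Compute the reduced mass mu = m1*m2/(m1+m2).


mu = m1 * m2 / (m1 + m2)
= 40.58 * 7.95 / (40.58 + 7.95)
= 322.611 / 48.53
= 6.6477 u

6.6477


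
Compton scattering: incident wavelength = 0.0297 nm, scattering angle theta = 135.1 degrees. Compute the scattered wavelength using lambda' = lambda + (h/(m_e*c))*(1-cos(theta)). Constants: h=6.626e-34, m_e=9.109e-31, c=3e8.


Compton wavelength: h/(m_e*c) = 2.4247e-12 m
d_lambda = 2.4247e-12 * (1 - cos(135.1 deg))
= 2.4247e-12 * 1.70834
= 4.1422e-12 m = 0.004142 nm
lambda' = 0.0297 + 0.004142
= 0.033842 nm

0.033842


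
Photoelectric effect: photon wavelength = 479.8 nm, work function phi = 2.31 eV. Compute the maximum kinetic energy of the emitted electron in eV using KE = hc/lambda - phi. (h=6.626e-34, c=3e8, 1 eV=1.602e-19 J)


E_photon = hc / lambda
= (6.626e-34)(3e8) / (479.8e-9)
= 4.1430e-19 J
= 2.5861 eV
KE = E_photon - phi
= 2.5861 - 2.31
= 0.2761 eV

0.2761


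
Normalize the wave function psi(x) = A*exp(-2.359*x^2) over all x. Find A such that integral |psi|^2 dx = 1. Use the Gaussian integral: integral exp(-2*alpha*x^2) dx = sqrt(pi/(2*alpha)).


integral |psi|^2 dx = A^2 * sqrt(pi/(2*alpha)) = 1
A^2 = sqrt(2*alpha/pi)
= sqrt(2 * 2.359 / pi)
= 1.225474
A = sqrt(1.225474)
= 1.107

1.107


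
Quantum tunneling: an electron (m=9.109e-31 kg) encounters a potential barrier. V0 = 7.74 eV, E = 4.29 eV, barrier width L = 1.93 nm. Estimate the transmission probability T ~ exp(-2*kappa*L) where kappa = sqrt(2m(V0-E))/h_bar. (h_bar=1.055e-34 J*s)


V0 - E = 3.45 eV = 5.5269e-19 J
kappa = sqrt(2 * m * (V0-E)) / h_bar
= sqrt(2 * 9.109e-31 * 5.5269e-19) / 1.055e-34
= 9.5113e+09 /m
2*kappa*L = 2 * 9.5113e+09 * 1.93e-9
= 36.7135
T = exp(-36.7135) = 1.136376e-16

1.136376e-16


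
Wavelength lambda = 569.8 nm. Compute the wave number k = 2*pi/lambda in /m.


k = 2 * pi / lambda
= 6.2832 / (569.8e-9)
= 6.2832 / 5.6980e-07
= 1.1027e+07 /m

1.1027e+07


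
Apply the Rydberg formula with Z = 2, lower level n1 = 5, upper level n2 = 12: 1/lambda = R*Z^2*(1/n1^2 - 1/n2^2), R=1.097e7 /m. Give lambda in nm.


1/lambda = R * Z^2 * (1/n1^2 - 1/n2^2)
= 1.097e7 * 2^2 * (1/5^2 - 1/12^2)
= 1.097e7 * 4 * (0.04 - 0.006944)
= 1.4505e+06 /m
lambda = 1 / 1.4505e+06
= 689.428 nm

689.428


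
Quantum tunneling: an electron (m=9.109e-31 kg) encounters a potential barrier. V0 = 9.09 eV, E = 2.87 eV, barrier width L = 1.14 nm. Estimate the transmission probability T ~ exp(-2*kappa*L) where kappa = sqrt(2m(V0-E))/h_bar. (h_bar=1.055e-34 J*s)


V0 - E = 6.22 eV = 9.9644e-19 J
kappa = sqrt(2 * m * (V0-E)) / h_bar
= sqrt(2 * 9.109e-31 * 9.9644e-19) / 1.055e-34
= 1.2771e+10 /m
2*kappa*L = 2 * 1.2771e+10 * 1.14e-9
= 29.1178
T = exp(-29.1178) = 2.260903e-13

2.260903e-13


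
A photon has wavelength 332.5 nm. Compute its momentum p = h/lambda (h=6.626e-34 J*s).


p = h / lambda
= 6.626e-34 / (332.5e-9)
= 6.626e-34 / 3.3250e-07
= 1.9928e-27 kg*m/s

1.9928e-27


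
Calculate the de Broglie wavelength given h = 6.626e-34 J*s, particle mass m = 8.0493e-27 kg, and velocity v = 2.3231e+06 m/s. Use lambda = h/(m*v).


lambda = h / (m * v)
= 6.626e-34 / (8.0493e-27 * 2.3231e+06)
= 6.626e-34 / 1.8699e-20
= 3.5434e-14 m

3.5434e-14


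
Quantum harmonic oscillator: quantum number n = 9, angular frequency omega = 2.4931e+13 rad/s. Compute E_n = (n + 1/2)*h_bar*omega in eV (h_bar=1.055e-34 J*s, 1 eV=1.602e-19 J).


E = (n + 1/2) * h_bar * omega
= (9 + 0.5) * 1.055e-34 * 2.4931e+13
= 9.5 * 2.6302e-21
= 2.4987e-20 J
= 0.156 eV

0.156


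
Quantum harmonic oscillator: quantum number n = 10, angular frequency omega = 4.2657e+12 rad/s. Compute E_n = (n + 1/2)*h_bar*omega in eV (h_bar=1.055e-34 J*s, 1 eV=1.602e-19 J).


E = (n + 1/2) * h_bar * omega
= (10 + 0.5) * 1.055e-34 * 4.2657e+12
= 10.5 * 4.5003e-22
= 4.7253e-21 J
= 0.0295 eV

0.0295


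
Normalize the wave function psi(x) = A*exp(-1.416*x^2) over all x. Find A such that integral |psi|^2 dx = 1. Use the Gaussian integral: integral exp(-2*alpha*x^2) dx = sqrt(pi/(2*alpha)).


integral |psi|^2 dx = A^2 * sqrt(pi/(2*alpha)) = 1
A^2 = sqrt(2*alpha/pi)
= sqrt(2 * 1.416 / pi)
= 0.949449
A = sqrt(0.949449)
= 0.9744

0.9744


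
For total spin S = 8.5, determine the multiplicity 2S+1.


Spin multiplicity = 2S + 1
= 2 * 8.5 + 1
= 17.0 + 1
= 18

18


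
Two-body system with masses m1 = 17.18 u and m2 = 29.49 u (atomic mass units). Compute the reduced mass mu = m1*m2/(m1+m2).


mu = m1 * m2 / (m1 + m2)
= 17.18 * 29.49 / (17.18 + 29.49)
= 506.6382 / 46.67
= 10.8558 u

10.8558


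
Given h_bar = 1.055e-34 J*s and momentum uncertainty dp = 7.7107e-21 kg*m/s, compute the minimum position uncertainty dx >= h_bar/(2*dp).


dx = h_bar / (2 * dp)
= 1.055e-34 / (2 * 7.7107e-21)
= 1.055e-34 / 1.5421e-20
= 6.8411e-15 m

6.8411e-15


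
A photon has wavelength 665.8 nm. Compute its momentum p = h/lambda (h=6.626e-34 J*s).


p = h / lambda
= 6.626e-34 / (665.8e-9)
= 6.626e-34 / 6.6580e-07
= 9.9519e-28 kg*m/s

9.9519e-28


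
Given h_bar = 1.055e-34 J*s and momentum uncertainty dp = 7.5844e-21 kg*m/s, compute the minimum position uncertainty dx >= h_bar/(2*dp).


dx = h_bar / (2 * dp)
= 1.055e-34 / (2 * 7.5844e-21)
= 1.055e-34 / 1.5169e-20
= 6.9551e-15 m

6.9551e-15


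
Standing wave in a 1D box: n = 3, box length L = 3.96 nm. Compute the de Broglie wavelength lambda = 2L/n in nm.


lambda = 2L / n
= 2 * 3.96 / 3
= 7.92 / 3
= 2.64 nm

2.64


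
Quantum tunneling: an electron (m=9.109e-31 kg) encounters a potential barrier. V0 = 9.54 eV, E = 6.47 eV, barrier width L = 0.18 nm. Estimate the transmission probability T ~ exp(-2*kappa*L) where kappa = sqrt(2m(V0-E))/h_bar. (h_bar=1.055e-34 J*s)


V0 - E = 3.07 eV = 4.9181e-19 J
kappa = sqrt(2 * m * (V0-E)) / h_bar
= sqrt(2 * 9.109e-31 * 4.9181e-19) / 1.055e-34
= 8.9722e+09 /m
2*kappa*L = 2 * 8.9722e+09 * 0.18e-9
= 3.23
T = exp(-3.23) = 3.955800e-02

3.955800e-02


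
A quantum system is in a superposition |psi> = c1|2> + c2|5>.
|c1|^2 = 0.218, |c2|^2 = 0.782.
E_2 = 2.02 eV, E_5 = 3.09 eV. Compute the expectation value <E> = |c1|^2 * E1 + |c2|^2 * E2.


<E> = |c1|^2 * E1 + |c2|^2 * E2
= 0.218 * 2.02 + 0.782 * 3.09
= 0.4404 + 2.4164
= 2.8567 eV

2.8567


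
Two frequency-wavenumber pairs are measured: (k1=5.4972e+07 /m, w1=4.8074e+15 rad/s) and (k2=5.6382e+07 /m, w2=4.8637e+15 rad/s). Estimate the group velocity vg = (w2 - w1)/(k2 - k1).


vg = (w2 - w1) / (k2 - k1)
= (4.8637e+15 - 4.8074e+15) / (5.6382e+07 - 5.4972e+07)
= 5.6300e+13 / 1.4100e+06
= 3.9929e+07 m/s

3.9929e+07


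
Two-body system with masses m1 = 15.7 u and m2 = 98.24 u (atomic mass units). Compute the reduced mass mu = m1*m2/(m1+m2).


mu = m1 * m2 / (m1 + m2)
= 15.7 * 98.24 / (15.7 + 98.24)
= 1542.368 / 113.94
= 13.5367 u

13.5367


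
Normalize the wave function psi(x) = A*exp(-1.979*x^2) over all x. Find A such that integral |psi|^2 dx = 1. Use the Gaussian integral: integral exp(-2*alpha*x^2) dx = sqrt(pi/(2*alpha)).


integral |psi|^2 dx = A^2 * sqrt(pi/(2*alpha)) = 1
A^2 = sqrt(2*alpha/pi)
= sqrt(2 * 1.979 / pi)
= 1.12244
A = sqrt(1.12244)
= 1.0595

1.0595


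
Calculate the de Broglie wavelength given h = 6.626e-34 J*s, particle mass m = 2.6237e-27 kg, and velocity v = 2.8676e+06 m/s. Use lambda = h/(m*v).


lambda = h / (m * v)
= 6.626e-34 / (2.6237e-27 * 2.8676e+06)
= 6.626e-34 / 7.5237e-21
= 8.8068e-14 m

8.8068e-14


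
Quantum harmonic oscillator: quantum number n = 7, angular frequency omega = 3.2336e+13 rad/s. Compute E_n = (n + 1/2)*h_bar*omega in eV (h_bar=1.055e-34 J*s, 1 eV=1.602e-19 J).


E = (n + 1/2) * h_bar * omega
= (7 + 0.5) * 1.055e-34 * 3.2336e+13
= 7.5 * 3.4114e-21
= 2.5586e-20 J
= 0.1597 eV

0.1597


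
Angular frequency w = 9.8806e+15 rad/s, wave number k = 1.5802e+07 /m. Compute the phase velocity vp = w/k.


vp = w / k
= 9.8806e+15 / 1.5802e+07
= 6.2528e+08 m/s

6.2528e+08


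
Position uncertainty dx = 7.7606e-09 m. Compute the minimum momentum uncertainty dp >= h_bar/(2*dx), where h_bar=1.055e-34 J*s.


dp = h_bar / (2 * dx)
= 1.055e-34 / (2 * 7.7606e-09)
= 1.055e-34 / 1.5521e-08
= 6.7972e-27 kg*m/s

6.7972e-27


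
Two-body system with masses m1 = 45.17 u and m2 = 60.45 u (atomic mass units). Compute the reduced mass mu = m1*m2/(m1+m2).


mu = m1 * m2 / (m1 + m2)
= 45.17 * 60.45 / (45.17 + 60.45)
= 2730.5265 / 105.62
= 25.8524 u

25.8524


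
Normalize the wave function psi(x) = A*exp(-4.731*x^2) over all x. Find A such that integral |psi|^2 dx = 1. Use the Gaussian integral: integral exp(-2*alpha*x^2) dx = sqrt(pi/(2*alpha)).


integral |psi|^2 dx = A^2 * sqrt(pi/(2*alpha)) = 1
A^2 = sqrt(2*alpha/pi)
= sqrt(2 * 4.731 / pi)
= 1.735468
A = sqrt(1.735468)
= 1.3174

1.3174


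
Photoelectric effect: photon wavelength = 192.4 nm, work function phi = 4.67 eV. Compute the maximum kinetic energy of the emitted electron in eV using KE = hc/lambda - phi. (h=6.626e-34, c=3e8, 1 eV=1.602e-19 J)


E_photon = hc / lambda
= (6.626e-34)(3e8) / (192.4e-9)
= 1.0332e-18 J
= 6.4492 eV
KE = E_photon - phi
= 6.4492 - 4.67
= 1.7792 eV

1.7792


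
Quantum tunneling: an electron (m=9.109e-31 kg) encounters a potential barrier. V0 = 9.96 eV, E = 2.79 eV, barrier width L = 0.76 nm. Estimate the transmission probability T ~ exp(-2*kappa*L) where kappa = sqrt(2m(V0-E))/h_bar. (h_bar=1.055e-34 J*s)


V0 - E = 7.17 eV = 1.1486e-18 J
kappa = sqrt(2 * m * (V0-E)) / h_bar
= sqrt(2 * 9.109e-31 * 1.1486e-18) / 1.055e-34
= 1.3712e+10 /m
2*kappa*L = 2 * 1.3712e+10 * 0.76e-9
= 20.8417
T = exp(-20.8417) = 8.883457e-10

8.883457e-10


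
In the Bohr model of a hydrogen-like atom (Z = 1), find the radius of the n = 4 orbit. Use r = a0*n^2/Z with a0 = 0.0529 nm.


r = a0 * n^2 / Z
= 0.0529 * 4^2 / 1
= 0.0529 * 16 / 1
= 0.8464 nm

0.8464


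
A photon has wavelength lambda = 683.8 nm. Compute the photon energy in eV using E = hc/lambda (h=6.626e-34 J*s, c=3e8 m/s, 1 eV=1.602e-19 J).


E = hc / lambda
= (6.626e-34)(3e8) / (683.8e-9)
= 1.9878e-25 / 6.8380e-07
= 2.9070e-19 J
Converting to eV: 2.9070e-19 / 1.602e-19
= 1.8146 eV

1.8146


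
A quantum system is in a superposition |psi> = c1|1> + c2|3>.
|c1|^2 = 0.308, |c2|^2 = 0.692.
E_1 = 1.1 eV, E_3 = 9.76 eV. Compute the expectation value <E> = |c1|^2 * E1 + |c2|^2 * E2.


<E> = |c1|^2 * E1 + |c2|^2 * E2
= 0.308 * 1.1 + 0.692 * 9.76
= 0.3388 + 6.7539
= 7.0927 eV

7.0927


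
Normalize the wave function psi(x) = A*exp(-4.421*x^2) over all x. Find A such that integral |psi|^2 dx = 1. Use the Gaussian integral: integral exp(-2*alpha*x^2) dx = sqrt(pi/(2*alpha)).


integral |psi|^2 dx = A^2 * sqrt(pi/(2*alpha)) = 1
A^2 = sqrt(2*alpha/pi)
= sqrt(2 * 4.421 / pi)
= 1.677646
A = sqrt(1.677646)
= 1.2952

1.2952


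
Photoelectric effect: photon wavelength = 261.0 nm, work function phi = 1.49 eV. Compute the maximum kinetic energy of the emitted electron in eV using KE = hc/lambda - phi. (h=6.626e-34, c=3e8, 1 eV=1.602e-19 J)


E_photon = hc / lambda
= (6.626e-34)(3e8) / (261.0e-9)
= 7.6161e-19 J
= 4.7541 eV
KE = E_photon - phi
= 4.7541 - 1.49
= 3.2641 eV

3.2641


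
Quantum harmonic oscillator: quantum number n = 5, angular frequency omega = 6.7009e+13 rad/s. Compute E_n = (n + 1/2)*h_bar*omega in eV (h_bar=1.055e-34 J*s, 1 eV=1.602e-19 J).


E = (n + 1/2) * h_bar * omega
= (5 + 0.5) * 1.055e-34 * 6.7009e+13
= 5.5 * 7.0694e-21
= 3.8882e-20 J
= 0.2427 eV

0.2427


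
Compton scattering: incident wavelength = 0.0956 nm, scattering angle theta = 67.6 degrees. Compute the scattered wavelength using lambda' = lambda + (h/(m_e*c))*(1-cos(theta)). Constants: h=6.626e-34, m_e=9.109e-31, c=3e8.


Compton wavelength: h/(m_e*c) = 2.4247e-12 m
d_lambda = 2.4247e-12 * (1 - cos(67.6 deg))
= 2.4247e-12 * 0.61893
= 1.5007e-12 m = 0.001501 nm
lambda' = 0.0956 + 0.001501
= 0.097101 nm

0.097101


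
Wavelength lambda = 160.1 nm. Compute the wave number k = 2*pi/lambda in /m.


k = 2 * pi / lambda
= 6.2832 / (160.1e-9)
= 6.2832 / 1.6010e-07
= 3.9245e+07 /m

3.9245e+07


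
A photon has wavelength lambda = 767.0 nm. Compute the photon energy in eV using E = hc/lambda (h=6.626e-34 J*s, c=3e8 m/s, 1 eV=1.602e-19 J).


E = hc / lambda
= (6.626e-34)(3e8) / (767.0e-9)
= 1.9878e-25 / 7.6700e-07
= 2.5917e-19 J
Converting to eV: 2.5917e-19 / 1.602e-19
= 1.6178 eV

1.6178


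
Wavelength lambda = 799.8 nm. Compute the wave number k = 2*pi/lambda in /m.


k = 2 * pi / lambda
= 6.2832 / (799.8e-9)
= 6.2832 / 7.9980e-07
= 7.8559e+06 /m

7.8559e+06


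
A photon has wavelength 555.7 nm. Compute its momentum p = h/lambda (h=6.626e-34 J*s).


p = h / lambda
= 6.626e-34 / (555.7e-9)
= 6.626e-34 / 5.5570e-07
= 1.1924e-27 kg*m/s

1.1924e-27


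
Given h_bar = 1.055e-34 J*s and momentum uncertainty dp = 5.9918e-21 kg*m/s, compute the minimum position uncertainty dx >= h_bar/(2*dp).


dx = h_bar / (2 * dp)
= 1.055e-34 / (2 * 5.9918e-21)
= 1.055e-34 / 1.1984e-20
= 8.8037e-15 m

8.8037e-15


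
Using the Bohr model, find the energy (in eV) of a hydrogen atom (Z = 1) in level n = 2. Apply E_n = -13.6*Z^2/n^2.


E_n = -13.6 * Z^2 / n^2
= -13.6 * 1^2 / 2^2
= -13.6 * 1 / 4
= -3.4 eV

-3.4


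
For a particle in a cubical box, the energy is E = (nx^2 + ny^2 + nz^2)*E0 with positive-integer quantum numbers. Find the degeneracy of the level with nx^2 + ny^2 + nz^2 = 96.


Enumerate all (nx, ny, nz) with nx^2 + ny^2 + nz^2 = 96:
(4,4,8)
(4,8,4)
(8,4,4)
Total degeneracy = 3

3


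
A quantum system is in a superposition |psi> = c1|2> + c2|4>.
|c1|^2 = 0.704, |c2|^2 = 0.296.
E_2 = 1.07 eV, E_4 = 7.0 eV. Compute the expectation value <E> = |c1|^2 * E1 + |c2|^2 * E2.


<E> = |c1|^2 * E1 + |c2|^2 * E2
= 0.704 * 1.07 + 0.296 * 7.0
= 0.7533 + 2.072
= 2.8253 eV

2.8253


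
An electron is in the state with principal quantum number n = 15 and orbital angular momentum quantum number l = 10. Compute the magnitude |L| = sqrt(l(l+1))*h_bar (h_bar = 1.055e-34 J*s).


L = sqrt(l*(l+1)) * h_bar
= sqrt(10 * 11) * 1.055e-34
= sqrt(110) * 1.055e-34
= 10.4881 * 1.055e-34
= 1.1065e-33 J*s

1.1065e-33


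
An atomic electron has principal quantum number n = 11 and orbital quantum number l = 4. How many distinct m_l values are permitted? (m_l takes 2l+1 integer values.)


m_l ranges from -l to +l in integer steps
So m_l goes from -4 to +4
Count = 2l + 1 = 2*4 + 1
= 9

9


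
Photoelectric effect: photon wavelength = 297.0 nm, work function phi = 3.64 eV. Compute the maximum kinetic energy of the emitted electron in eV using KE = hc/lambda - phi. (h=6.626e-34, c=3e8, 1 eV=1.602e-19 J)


E_photon = hc / lambda
= (6.626e-34)(3e8) / (297.0e-9)
= 6.6929e-19 J
= 4.1779 eV
KE = E_photon - phi
= 4.1779 - 3.64
= 0.5379 eV

0.5379


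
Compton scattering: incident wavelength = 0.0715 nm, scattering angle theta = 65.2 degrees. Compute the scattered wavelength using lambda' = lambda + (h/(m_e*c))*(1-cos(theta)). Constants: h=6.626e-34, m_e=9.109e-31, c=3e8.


Compton wavelength: h/(m_e*c) = 2.4247e-12 m
d_lambda = 2.4247e-12 * (1 - cos(65.2 deg))
= 2.4247e-12 * 0.580548
= 1.4077e-12 m = 0.001408 nm
lambda' = 0.0715 + 0.001408
= 0.072908 nm

0.072908


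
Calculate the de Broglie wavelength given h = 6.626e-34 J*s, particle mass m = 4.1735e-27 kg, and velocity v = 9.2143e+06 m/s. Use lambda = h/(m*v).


lambda = h / (m * v)
= 6.626e-34 / (4.1735e-27 * 9.2143e+06)
= 6.626e-34 / 3.8456e-20
= 1.7230e-14 m

1.7230e-14


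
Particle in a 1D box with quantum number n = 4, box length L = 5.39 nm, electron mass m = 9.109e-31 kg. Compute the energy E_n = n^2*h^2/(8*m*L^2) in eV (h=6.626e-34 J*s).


E = n^2 * h^2 / (8 * m * L^2)
= 4^2 * (6.626e-34)^2 / (8 * 9.109e-31 * (5.39e-9)^2)
= 16 * 4.3904e-67 / (8 * 9.109e-31 * 2.9052e-17)
= 3.3181e-20 J
= 0.2071 eV

0.2071


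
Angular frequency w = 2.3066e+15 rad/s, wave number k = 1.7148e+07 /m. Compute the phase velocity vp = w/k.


vp = w / k
= 2.3066e+15 / 1.7148e+07
= 1.3451e+08 m/s

1.3451e+08


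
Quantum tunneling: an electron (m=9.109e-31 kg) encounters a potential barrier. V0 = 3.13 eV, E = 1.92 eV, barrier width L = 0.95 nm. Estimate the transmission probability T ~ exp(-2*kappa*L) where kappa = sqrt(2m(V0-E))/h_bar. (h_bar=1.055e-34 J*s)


V0 - E = 1.21 eV = 1.9384e-19 J
kappa = sqrt(2 * m * (V0-E)) / h_bar
= sqrt(2 * 9.109e-31 * 1.9384e-19) / 1.055e-34
= 5.6328e+09 /m
2*kappa*L = 2 * 5.6328e+09 * 0.95e-9
= 10.7023
T = exp(-10.7023) = 2.249408e-05

2.249408e-05


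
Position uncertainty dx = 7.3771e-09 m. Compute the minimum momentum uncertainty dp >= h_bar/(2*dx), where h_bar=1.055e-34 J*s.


dp = h_bar / (2 * dx)
= 1.055e-34 / (2 * 7.3771e-09)
= 1.055e-34 / 1.4754e-08
= 7.1505e-27 kg*m/s

7.1505e-27


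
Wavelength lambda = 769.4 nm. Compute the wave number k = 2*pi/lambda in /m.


k = 2 * pi / lambda
= 6.2832 / (769.4e-9)
= 6.2832 / 7.6940e-07
= 8.1663e+06 /m

8.1663e+06


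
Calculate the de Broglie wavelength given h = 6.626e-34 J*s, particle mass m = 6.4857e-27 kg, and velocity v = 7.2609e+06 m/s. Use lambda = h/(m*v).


lambda = h / (m * v)
= 6.626e-34 / (6.4857e-27 * 7.2609e+06)
= 6.626e-34 / 4.7092e-20
= 1.4070e-14 m

1.4070e-14


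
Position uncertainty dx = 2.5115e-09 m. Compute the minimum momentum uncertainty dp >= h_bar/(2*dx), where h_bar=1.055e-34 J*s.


dp = h_bar / (2 * dx)
= 1.055e-34 / (2 * 2.5115e-09)
= 1.055e-34 / 5.0230e-09
= 2.1003e-26 kg*m/s

2.1003e-26


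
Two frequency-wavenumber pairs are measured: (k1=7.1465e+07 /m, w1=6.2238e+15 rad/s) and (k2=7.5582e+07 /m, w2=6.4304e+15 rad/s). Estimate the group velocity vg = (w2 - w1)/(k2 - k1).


vg = (w2 - w1) / (k2 - k1)
= (6.4304e+15 - 6.2238e+15) / (7.5582e+07 - 7.1465e+07)
= 2.0660e+14 / 4.1170e+06
= 5.0182e+07 m/s

5.0182e+07


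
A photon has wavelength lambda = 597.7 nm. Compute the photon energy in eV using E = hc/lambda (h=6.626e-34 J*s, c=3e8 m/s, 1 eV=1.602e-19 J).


E = hc / lambda
= (6.626e-34)(3e8) / (597.7e-9)
= 1.9878e-25 / 5.9770e-07
= 3.3257e-19 J
Converting to eV: 3.3257e-19 / 1.602e-19
= 2.076 eV

2.076


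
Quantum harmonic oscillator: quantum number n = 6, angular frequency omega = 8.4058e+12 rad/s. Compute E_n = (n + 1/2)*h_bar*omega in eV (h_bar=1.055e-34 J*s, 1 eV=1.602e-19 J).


E = (n + 1/2) * h_bar * omega
= (6 + 0.5) * 1.055e-34 * 8.4058e+12
= 6.5 * 8.8681e-22
= 5.7643e-21 J
= 0.036 eV

0.036


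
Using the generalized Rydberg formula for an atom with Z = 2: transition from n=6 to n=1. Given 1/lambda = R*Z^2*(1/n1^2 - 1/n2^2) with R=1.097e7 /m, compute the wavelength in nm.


1/lambda = R * Z^2 * (1/n1^2 - 1/n2^2)
= 1.097e7 * 2^2 * (1/1^2 - 1/6^2)
= 1.097e7 * 4 * (1.0 - 0.027778)
= 4.2661e+07 /m
lambda = 1 / 4.2661e+07
= 23.4406 nm

23.4406


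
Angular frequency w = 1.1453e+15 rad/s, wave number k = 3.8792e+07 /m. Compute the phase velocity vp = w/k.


vp = w / k
= 1.1453e+15 / 3.8792e+07
= 2.9524e+07 m/s

2.9524e+07


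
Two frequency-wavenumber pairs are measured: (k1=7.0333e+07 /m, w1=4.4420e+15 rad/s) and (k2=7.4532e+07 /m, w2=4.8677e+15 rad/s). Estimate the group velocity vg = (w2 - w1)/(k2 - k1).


vg = (w2 - w1) / (k2 - k1)
= (4.8677e+15 - 4.4420e+15) / (7.4532e+07 - 7.0333e+07)
= 4.2570e+14 / 4.1990e+06
= 1.0138e+08 m/s

1.0138e+08


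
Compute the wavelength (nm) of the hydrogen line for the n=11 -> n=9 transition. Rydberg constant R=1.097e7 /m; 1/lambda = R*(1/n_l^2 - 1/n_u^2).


1/lambda = R * (1/n_l^2 - 1/n_u^2)
= 1.097e7 * (1/9^2 - 1/11^2)
= 1.097e7 * (0.012346 - 0.008264)
= 1.097e7 * 0.004081
= 4.4771e+04 /m
lambda = 1 / 4.4771e+04 = 22335.9161 nm

22335.9161


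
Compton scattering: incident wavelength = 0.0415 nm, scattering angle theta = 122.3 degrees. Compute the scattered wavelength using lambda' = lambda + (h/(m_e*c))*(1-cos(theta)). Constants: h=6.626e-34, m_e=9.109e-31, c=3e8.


Compton wavelength: h/(m_e*c) = 2.4247e-12 m
d_lambda = 2.4247e-12 * (1 - cos(122.3 deg))
= 2.4247e-12 * 1.534352
= 3.7204e-12 m = 0.00372 nm
lambda' = 0.0415 + 0.00372
= 0.04522 nm

0.04522


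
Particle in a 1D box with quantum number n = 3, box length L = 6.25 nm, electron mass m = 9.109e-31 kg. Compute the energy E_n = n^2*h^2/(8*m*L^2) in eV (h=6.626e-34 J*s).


E = n^2 * h^2 / (8 * m * L^2)
= 3^2 * (6.626e-34)^2 / (8 * 9.109e-31 * (6.25e-9)^2)
= 9 * 4.3904e-67 / (8 * 9.109e-31 * 3.9063e-17)
= 1.3881e-20 J
= 0.0866 eV

0.0866


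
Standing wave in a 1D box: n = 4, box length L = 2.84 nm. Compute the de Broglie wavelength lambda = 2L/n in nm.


lambda = 2L / n
= 2 * 2.84 / 4
= 5.68 / 4
= 1.42 nm

1.42


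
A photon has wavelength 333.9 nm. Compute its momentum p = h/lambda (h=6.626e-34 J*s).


p = h / lambda
= 6.626e-34 / (333.9e-9)
= 6.626e-34 / 3.3390e-07
= 1.9844e-27 kg*m/s

1.9844e-27


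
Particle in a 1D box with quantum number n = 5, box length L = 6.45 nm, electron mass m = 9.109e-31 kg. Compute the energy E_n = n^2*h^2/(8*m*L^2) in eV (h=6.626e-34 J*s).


E = n^2 * h^2 / (8 * m * L^2)
= 5^2 * (6.626e-34)^2 / (8 * 9.109e-31 * (6.45e-9)^2)
= 25 * 4.3904e-67 / (8 * 9.109e-31 * 4.1603e-17)
= 3.6205e-20 J
= 0.226 eV

0.226


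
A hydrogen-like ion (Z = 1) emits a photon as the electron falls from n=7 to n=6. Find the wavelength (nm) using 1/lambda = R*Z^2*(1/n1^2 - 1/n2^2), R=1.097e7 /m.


1/lambda = R * Z^2 * (1/n1^2 - 1/n2^2)
= 1.097e7 * 1^2 * (1/6^2 - 1/7^2)
= 1.097e7 * 1 * (0.027778 - 0.020408)
= 8.0845e+04 /m
lambda = 1 / 8.0845e+04
= 12369.3991 nm

12369.3991


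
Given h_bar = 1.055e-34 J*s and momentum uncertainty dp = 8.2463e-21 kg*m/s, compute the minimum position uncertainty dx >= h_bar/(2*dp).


dx = h_bar / (2 * dp)
= 1.055e-34 / (2 * 8.2463e-21)
= 1.055e-34 / 1.6493e-20
= 6.3968e-15 m

6.3968e-15


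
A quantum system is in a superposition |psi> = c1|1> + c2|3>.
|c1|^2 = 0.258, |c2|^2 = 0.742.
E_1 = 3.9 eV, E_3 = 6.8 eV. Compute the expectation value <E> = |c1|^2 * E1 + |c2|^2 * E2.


<E> = |c1|^2 * E1 + |c2|^2 * E2
= 0.258 * 3.9 + 0.742 * 6.8
= 1.0062 + 5.0456
= 6.0518 eV

6.0518


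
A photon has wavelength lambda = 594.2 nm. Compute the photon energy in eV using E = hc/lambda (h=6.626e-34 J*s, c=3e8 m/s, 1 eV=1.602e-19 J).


E = hc / lambda
= (6.626e-34)(3e8) / (594.2e-9)
= 1.9878e-25 / 5.9420e-07
= 3.3453e-19 J
Converting to eV: 3.3453e-19 / 1.602e-19
= 2.0882 eV

2.0882


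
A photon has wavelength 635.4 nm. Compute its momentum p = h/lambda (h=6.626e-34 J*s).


p = h / lambda
= 6.626e-34 / (635.4e-9)
= 6.626e-34 / 6.3540e-07
= 1.0428e-27 kg*m/s

1.0428e-27


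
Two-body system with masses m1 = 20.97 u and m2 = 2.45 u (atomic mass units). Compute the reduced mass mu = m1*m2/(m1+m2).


mu = m1 * m2 / (m1 + m2)
= 20.97 * 2.45 / (20.97 + 2.45)
= 51.3765 / 23.42
= 2.1937 u

2.1937
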